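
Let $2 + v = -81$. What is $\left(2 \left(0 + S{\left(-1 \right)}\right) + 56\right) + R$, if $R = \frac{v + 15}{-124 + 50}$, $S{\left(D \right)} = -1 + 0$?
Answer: $\frac{2032}{37} \approx 54.919$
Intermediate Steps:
$v = -83$ ($v = -2 - 81 = -83$)
$S{\left(D \right)} = -1$
$R = \frac{34}{37}$ ($R = \frac{-83 + 15}{-124 + 50} = - \frac{68}{-74} = \left(-68\right) \left(- \frac{1}{74}\right) = \frac{34}{37} \approx 0.91892$)
$\left(2 \left(0 + S{\left(-1 \right)}\right) + 56\right) + R = \left(2 \left(0 - 1\right) + 56\right) + \frac{34}{37} = \left(2 \left(-1\right) + 56\right) + \frac{34}{37} = \left(-2 + 56\right) + \frac{34}{37} = 54 + \frac{34}{37} = \frac{2032}{37}$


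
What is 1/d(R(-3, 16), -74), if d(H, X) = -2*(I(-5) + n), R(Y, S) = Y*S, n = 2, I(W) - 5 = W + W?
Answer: ⅙ ≈ 0.16667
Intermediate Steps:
I(W) = 5 + 2*W (I(W) = 5 + (W + W) = 5 + 2*W)
R(Y, S) = S*Y
d(H, X) = 6 (d(H, X) = -2*((5 + 2*(-5)) + 2) = -2*((5 - 10) + 2) = -2*(-5 + 2) = -2*(-3) = 6)
1/d(R(-3, 16), -74) = 1/6 = ⅙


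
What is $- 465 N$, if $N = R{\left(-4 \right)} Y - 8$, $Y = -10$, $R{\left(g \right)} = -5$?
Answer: $-19530$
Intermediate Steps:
$N = 42$ ($N = \left(-5\right) \left(-10\right) - 8 = 50 - 8 = 42$)
$- 465 N = \left(-465\right) 42 = -19530$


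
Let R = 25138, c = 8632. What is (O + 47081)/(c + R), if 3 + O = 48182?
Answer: 866/307 ≈ 2.8208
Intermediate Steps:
O = 48179 (O = -3 + 48182 = 48179)
(O + 47081)/(c + R) = (48179 + 47081)/(8632 + 25138) = 95260/33770 = 95260*(1/33770) = 866/307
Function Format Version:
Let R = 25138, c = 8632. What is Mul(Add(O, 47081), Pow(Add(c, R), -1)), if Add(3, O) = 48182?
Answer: Rational(866, 307) ≈ 2.8208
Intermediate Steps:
O = 48179 (O = Add(-3, 48182) = 48179)
Mul(Add(O, 47081), Pow(Add(c, R), -1)) = Mul(Add(48179, 47081), Pow(Add(8632, 25138), -1)) = Mul(95260, Pow(33770, -1)) = Mul(95260, Rational(1, 33770)) = Rational(866, 307)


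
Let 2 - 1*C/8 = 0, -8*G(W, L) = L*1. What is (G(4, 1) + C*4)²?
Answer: 261121/64 ≈ 4080.0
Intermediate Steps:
G(W, L) = -L/8
C = 16 (C = 16 - 8*0 = 16 + 0 = 16)
(G(4, 1) + C*4)² = (-⅛*1 + 16*4)² = (-⅛ + 64)² = (511/8)² = 261121/64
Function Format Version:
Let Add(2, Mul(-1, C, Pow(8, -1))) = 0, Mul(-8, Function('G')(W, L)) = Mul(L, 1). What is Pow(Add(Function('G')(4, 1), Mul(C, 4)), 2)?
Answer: Rational(261121, 64) ≈ 4080.0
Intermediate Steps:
Function('G')(W, L) = Mul(Rational(-1, 8), L) (Function('G')(W, L) = Mul(Rational(-1, 8), Mul(L, 1)) = Mul(Rational(-1, 8), L))
C = 16 (C = Add(16, Mul(-8, 0)) = Add(16, 0) = 16)
Pow(Add(Function('G')(4, 1), Mul(C, 4)), 2) = Pow(Add(Mul(Rational(-1, 8), 1), Mul(16, 4)), 2) = Pow(Add(Rational(-1, 8), 64), 2) = Pow(Rational(511, 8), 2) = Rational(261121, 64)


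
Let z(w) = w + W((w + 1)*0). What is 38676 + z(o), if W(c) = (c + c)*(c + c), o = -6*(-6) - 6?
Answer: 38706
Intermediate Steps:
o = 30 (o = 36 - 6 = 30)
W(c) = 4*c² (W(c) = (2*c)*(2*c) = 4*c²)
z(w) = w (z(w) = w + 4*((w + 1)*0)² = w + 4*((1 + w)*0)² = w + 4*0² = w + 4*0 = w + 0 = w)
38676 + z(o) = 38676 + 30 = 38706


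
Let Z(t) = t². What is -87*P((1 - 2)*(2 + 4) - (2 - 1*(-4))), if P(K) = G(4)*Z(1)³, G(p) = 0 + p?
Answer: -348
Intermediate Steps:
G(p) = p
P(K) = 4 (P(K) = 4*(1²)³ = 4*1³ = 4*1 = 4)
-87*P((1 - 2)*(2 + 4) - (2 - 1*(-4))) = -87*4 = -348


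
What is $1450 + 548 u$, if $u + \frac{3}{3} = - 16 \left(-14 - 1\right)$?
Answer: $132422$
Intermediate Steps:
$u = 239$ ($u = -1 - 16 \left(-14 - 1\right) = -1 - -240 = -1 + 240 = 239$)
$1450 + 548 u = 1450 + 548 \cdot 239 = 1450 + 130972 = 132422$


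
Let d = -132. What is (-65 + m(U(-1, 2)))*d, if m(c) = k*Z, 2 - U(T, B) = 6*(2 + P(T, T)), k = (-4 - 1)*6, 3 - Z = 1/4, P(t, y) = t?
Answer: 19470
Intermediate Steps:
Z = 11/4 (Z = 3 - 1/4 = 3 - 1*¼ = 3 - ¼ = 11/4 ≈ 2.7500)
k = -30 (k = -5*6 = -30)
U(T, B) = -10 - 6*T (U(T, B) = 2 - 6*(2 + T) = 2 - (12 + 6*T) = 2 + (-12 - 6*T) = -10 - 6*T)
m(c) = -165/2 (m(c) = -30*11/4 = -165/2)
(-65 + m(U(-1, 2)))*d = (-65 - 165/2)*(-132) = -295/2*(-132) = 19470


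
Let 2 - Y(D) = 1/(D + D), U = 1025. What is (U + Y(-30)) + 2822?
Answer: 230941/60 ≈ 3849.0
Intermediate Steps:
Y(D) = 2 - 1/(2*D) (Y(D) = 2 - 1/(D + D) = 2 - 1/(2*D))
(U + Y(-30)) + 2822 = (1025 + (2 - ½/(-30))) + 2822 = (1025 + (2 - ½*(-1/30))) + 2822 = (1025 + (2 + 1/60)) + 2822 = (1025 + 121/60) + 2822 = 61621/60 + 2822 = 230941/60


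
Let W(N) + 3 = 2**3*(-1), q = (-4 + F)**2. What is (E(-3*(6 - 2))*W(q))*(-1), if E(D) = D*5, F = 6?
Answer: -660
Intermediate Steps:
q = 4 (q = (-4 + 6)**2 = 2**2 = 4)
E(D) = 5*D
W(N) = -11 (W(N) = -3 + 2**3*(-1) = -3 + 8*(-1) = -3 - 8 = -11)
(E(-3*(6 - 2))*W(q))*(-1) = ((5*(-3*(6 - 2)))*(-11))*(-1) = ((5*(-3*4))*(-11))*(-1) = ((5*(-12))*(-11))*(-1) = -60*(-11)*(-1) = 660*(-1) = -660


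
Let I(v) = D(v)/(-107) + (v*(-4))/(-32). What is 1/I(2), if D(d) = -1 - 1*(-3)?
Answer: 428/99 ≈ 4.3232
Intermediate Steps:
D(d) = 2 (D(d) = -1 + 3 = 2)
I(v) = -2/107 + v/8 (I(v) = 2/(-107) + (v*(-4))/(-32) = 2*(-1/107) - 4*v*(-1/32) = -2/107 + v/8)
1/I(2) = 1/(-2/107 + (1/8)*2) = 1/(-2/107 + 1/4) = 1/(99/428) = 428/99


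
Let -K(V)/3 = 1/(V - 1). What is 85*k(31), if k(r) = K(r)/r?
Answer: -17/62 ≈ -0.27419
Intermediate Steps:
K(V) = -3/(-1 + V) (K(V) = -3/(V - 1) = -3/(-1 + V))
k(r) = -3/(r*(-1 + r)) (k(r) = (-3/(-1 + r))/r = -3/(r*(-1 + r)))
85*k(31) = 85*(-3/(31*(-1 + 31))) = 85*(-3*1/31/30) = 85*(-3*1/31*1/30) = 85*(-1/310) = -17/62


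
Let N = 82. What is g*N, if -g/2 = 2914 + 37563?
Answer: -6638228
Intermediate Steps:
g = -80954 (g = -2*(2914 + 37563) = -2*40477 = -80954)
g*N = -80954*82 = -6638228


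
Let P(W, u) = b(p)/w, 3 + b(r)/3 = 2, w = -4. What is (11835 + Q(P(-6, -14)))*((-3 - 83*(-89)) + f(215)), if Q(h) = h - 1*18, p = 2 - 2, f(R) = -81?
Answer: 345220113/4 ≈ 8.6305e+7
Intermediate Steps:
p = 0
b(r) = -3 (b(r) = -9 + 3*2 = -9 + 6 = -3)
P(W, u) = ¾ (P(W, u) = -3/(-4) = -3*(-¼) = ¾)
Q(h) = -18 + h (Q(h) = h - 18 = -18 + h)
(11835 + Q(P(-6, -14)))*((-3 - 83*(-89)) + f(215)) = (11835 + (-18 + ¾))*((-3 - 83*(-89)) - 81) = (11835 - 69/4)*((-3 + 7387) - 81) = 47271*(7384 - 81)/4 = (47271/4)*7303 = 345220113/4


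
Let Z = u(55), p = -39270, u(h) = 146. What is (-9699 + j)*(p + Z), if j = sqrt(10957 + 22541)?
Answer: 379463676 - 117372*sqrt(3722) ≈ 3.7230e+8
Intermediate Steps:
Z = 146
j = 3*sqrt(3722) (j = sqrt(33498) = 3*sqrt(3722) ≈ 183.02)
(-9699 + j)*(p + Z) = (-9699 + 3*sqrt(3722))*(-39270 + 146) = (-9699 + 3*sqrt(3722))*(-39124) = 379463676 - 117372*sqrt(3722)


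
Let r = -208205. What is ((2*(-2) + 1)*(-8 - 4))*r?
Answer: -7495380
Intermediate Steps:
((2*(-2) + 1)*(-8 - 4))*r = ((2*(-2) + 1)*(-8 - 4))*(-208205) = ((-4 + 1)*(-12))*(-208205) = -3*(-12)*(-208205) = 36*(-208205) = -7495380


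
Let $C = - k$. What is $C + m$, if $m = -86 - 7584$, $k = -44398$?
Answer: $36728$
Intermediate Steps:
$m = -7670$ ($m = -86 - 7584 = -7670$)
$C = 44398$ ($C = \left(-1\right) \left(-44398\right) = 44398$)
$C + m = 44398 - 7670 = 36728$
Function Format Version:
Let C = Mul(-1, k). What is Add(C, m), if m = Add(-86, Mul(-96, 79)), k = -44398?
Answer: 36728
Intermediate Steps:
m = -7670 (m = Add(-86, -7584) = -7670)
C = 44398 (C = Mul(-1, -44398) = 44398)
Add(C, m) = Add(44398, -7670) = 36728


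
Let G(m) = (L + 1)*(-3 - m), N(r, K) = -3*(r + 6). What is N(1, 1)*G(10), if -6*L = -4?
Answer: 455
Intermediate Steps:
L = 2/3 (L = -1/6*(-4) = 2/3 ≈ 0.66667)
N(r, K) = -18 - 3*r (N(r, K) = -3*(6 + r) = -18 - 3*r)
G(m) = -5 - 5*m/3 (G(m) = (2/3 + 1)*(-3 - m) = 5*(-3 - m)/3 = -5 - 5*m/3)
N(1, 1)*G(10) = (-18 - 3*1)*(-5 - 5/3*10) = (-18 - 3)*(-5 - 50/3) = -21*(-65/3) = 455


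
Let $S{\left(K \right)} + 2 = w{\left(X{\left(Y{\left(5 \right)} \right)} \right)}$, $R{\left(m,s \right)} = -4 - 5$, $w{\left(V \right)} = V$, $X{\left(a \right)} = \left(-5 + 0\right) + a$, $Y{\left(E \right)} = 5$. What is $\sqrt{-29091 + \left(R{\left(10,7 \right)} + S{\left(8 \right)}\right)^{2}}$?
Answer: $i \sqrt{28970} \approx 170.21 i$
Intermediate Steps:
$X{\left(a \right)} = -5 + a$
$R{\left(m,s \right)} = -9$ ($R{\left(m,s \right)} = -4 - 5 = -9$)
$S{\left(K \right)} = -2$ ($S{\left(K \right)} = -2 + \left(-5 + 5\right) = -2 + 0 = -2$)
$\sqrt{-29091 + \left(R{\left(10,7 \right)} + S{\left(8 \right)}\right)^{2}} = \sqrt{-29091 + \left(-9 - 2\right)^{2}} = \sqrt{-29091 + \left(-11\right)^{2}} = \sqrt{-29091 + 121} = \sqrt{-28970} = i \sqrt{28970}$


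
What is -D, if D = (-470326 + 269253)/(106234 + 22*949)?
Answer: 201073/127112 ≈ 1.5819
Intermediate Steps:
D = -201073/127112 (D = -201073/(106234 + 20878) = -201073/127112 ≈ -1.5819)
-D = -1*(-201073/127112) = 201073/127112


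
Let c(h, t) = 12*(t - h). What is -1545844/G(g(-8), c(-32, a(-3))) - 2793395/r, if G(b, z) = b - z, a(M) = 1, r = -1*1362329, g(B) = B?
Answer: 526769160564/137595229 ≈ 3828.4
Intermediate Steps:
r = -1362329
c(h, t) = -12*h + 12*t
-1545844/G(g(-8), c(-32, a(-3))) - 2793395/r = -1545844/(-8 - (-12*(-32) + 12*1)) - 2793395/(-1362329) = -1545844/(-8 - (384 + 12)) - 2793395*(-1/1362329) = -1545844/(-8 - 1*396) + 2793395/1362329 = -1545844/(-8 - 396) + 2793395/1362329 = -1545844/(-404) + 2793395/1362329 = -1545844*(-1/404) + 2793395/1362329 = 386461/101 + 2793395/1362329 = 526769160564/137595229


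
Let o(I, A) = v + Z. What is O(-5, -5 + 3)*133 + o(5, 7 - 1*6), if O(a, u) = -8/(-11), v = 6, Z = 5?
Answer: 1185/11 ≈ 107.73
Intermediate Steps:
O(a, u) = 8/11 (O(a, u) = -8*(-1/11) = 8/11)
o(I, A) = 11 (o(I, A) = 6 + 5 = 11)
O(-5, -5 + 3)*133 + o(5, 7 - 1*6) = (8/11)*133 + 11 = 1064/11 + 11 = 1185/11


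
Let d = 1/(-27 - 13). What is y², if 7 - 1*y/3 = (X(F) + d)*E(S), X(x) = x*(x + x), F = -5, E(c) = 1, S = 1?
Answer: 26594649/1600 ≈ 16622.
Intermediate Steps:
X(x) = 2*x² (X(x) = x*(2*x) = 2*x²)
d = -1/40 (d = 1/(-40) = -1/40 ≈ -0.025000)
y = -5157/40 (y = 21 - 3*(2*(-5)² - 1/40) = 21 - 3*(2*25 - 1/40) = 21 - 3*(50 - 1/40) = 21 - 5997/40 = -5157/40 ≈ -128.93)
y² = (-5157/40)² = 26594649/1600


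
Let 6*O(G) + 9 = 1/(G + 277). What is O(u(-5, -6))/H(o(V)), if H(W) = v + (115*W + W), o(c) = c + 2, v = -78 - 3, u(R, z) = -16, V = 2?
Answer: -1174/299889 ≈ -0.0039148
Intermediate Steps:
O(G) = -3/2 + 1/(6*(277 + G)) (O(G) = -3/2 + 1/(6*(G + 277)) = -3/2 + 1/(6*(277 + G)))
v = -81
o(c) = 2 + c
H(W) = -81 + 116*W (H(W) = -81 + (115*W + W) = -81 + 116*W)
O(u(-5, -6))/H(o(V)) = ((-2492 - 9*(-16))/(6*(277 - 16)))/(-81 + 116*(2 + 2)) = ((⅙)*(-2492 + 144)/261)/(-81 + 116*4) = ((⅙)*(1/261)*(-2348))/(-81 + 464) = -1174/783/383 = -1174/783*1/383 = -1174/299889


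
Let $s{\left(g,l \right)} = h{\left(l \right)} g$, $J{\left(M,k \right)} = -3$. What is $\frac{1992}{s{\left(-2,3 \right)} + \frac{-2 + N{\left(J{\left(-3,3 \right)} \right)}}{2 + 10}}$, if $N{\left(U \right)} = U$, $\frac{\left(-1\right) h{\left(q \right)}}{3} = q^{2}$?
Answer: $\frac{23904}{643} \approx 37.176$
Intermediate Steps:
$h{\left(q \right)} = - 3 q^{2}$
$s{\left(g,l \right)} = - 3 g l^{2}$ ($s{\left(g,l \right)} = - 3 l^{2} g = - 3 g l^{2}$)
$\frac{1992}{s{\left(-2,3 \right)} + \frac{-2 + N{\left(J{\left(-3,3 \right)} \right)}}{2 + 10}} = \frac{1992}{\left(-3\right) \left(-2\right) 3^{2} + \frac{-2 - 3}{2 + 10}} = \frac{1992}{\left(-3\right) \left(-2\right) 9 - \frac{5}{12}} = \frac{1992}{54 - \frac{5}{12}} = \frac{1992}{\frac{643}{12}} = 1992 \cdot \frac{12}{643} = \frac{23904}{643}$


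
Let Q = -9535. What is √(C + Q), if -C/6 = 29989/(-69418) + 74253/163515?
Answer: I*√34125861780596223428230/1891814045 ≈ 97.648*I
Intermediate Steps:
C = -250843419/1891814045 (C = -6*(29989/(-69418) + 74253/163515) = -6*(29989*(-1/69418) + 74253*(1/163515)) = -6*(-29989/69418 + 24751/54505) = -6*83614473/3783628090 = -250843419/1891814045 ≈ -0.13259)
√(C + Q) = √(-250843419/1891814045 - 9535) = √(-18038697762494/1891814045) = I*√34125861780596223428230/1891814045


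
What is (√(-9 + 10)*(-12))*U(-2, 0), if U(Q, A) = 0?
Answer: 0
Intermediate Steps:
(√(-9 + 10)*(-12))*U(-2, 0) = (√(-9 + 10)*(-12))*0 = (√1*(-12))*0 = (1*(-12))*0 = -12*0 = 0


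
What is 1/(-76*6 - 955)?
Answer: -1/1411 ≈ -0.00070872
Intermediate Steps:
1/(-76*6 - 955) = 1/(-456 - 955) = 1/(-1411) = -1/1411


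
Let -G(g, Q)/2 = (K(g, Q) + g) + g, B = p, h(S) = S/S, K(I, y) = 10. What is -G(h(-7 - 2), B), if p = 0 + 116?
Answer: 24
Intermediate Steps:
h(S) = 1
p = 116
B = 116
G(g, Q) = -20 - 4*g (G(g, Q) = -2*((10 + g) + g) = -2*(10 + 2*g) = -20 - 4*g)
-G(h(-7 - 2), B) = -(-20 - 4*1) = -(-20 - 4) = -1*(-24) = 24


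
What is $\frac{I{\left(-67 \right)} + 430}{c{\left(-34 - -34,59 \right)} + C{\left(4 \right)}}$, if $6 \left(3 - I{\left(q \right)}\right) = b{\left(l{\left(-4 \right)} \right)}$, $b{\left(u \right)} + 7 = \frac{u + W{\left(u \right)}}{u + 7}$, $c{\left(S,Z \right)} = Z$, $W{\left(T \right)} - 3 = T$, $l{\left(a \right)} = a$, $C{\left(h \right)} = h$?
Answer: $\frac{3910}{567} \approx 6.8959$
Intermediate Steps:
$W{\left(T \right)} = 3 + T$
$b{\left(u \right)} = -7 + \frac{3 + 2 u}{7 + u}$ ($b{\left(u \right)} = -7 + \frac{u + \left(3 + u\right)}{u + 7} = -7 + \frac{3 + 2 u}{7 + u}$)
$I{\left(q \right)} = \frac{40}{9}$ ($I{\left(q \right)} = 3 - \frac{\frac{1}{7 - 4} \left(-46 - -20\right)}{6} = 3 - \frac{\frac{1}{3} \left(-46 + 20\right)}{6} = 3 - \frac{\frac{1}{3} \left(-26\right)}{6} = 3 - - \frac{13}{9} = 3 + \frac{13}{9} = \frac{40}{9}$)
$\frac{I{\left(-67 \right)} + 430}{c{\left(-34 - -34,59 \right)} + C{\left(4 \right)}} = \frac{\frac{40}{9} + 430}{59 + 4} = \frac{3910}{9 \cdot 63} = \frac{3910}{9} \cdot \frac{1}{63} = \frac{3910}{567}$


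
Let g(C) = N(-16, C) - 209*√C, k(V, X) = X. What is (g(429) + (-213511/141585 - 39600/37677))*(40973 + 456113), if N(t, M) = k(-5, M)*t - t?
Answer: -6055218947942246734/1778166015 - 103890974*√429 ≈ -5.5571e+9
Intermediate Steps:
N(t, M) = -t + M*t (N(t, M) = M*t - t = -t + M*t)
g(C) = 16 - 209*√C - 16*C (g(C) = -16*(-1 + C) - 209*√C = (16 - 16*C) - 209*√C = 16 - 209*√C - 16*C)
(g(429) + (-213511/141585 - 39600/37677))*(40973 + 456113) = ((16 - 209*√429 - 16*429) + (-213511/141585 - 39600/37677))*(40973 + 456113) = ((16 - 209*√429 - 6864) + (-213511*1/141585 - 39600*1/37677))*497086 = ((-6848 - 209*√429) + (-213511/141585 - 13200/12559))*497086 = ((-6848 - 209*√429) - 4550406649/1778166015)*497086 = (-12181431277369/1778166015 - 209*√429)*497086 = -6055218947942246734/1778166015 - 103890974*√429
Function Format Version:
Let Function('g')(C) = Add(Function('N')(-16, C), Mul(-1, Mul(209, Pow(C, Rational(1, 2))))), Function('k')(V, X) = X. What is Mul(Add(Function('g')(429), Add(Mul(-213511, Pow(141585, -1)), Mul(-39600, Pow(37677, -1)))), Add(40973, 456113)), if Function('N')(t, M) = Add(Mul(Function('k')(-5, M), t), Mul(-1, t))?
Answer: Add(Rational(-6055218947942246734, 1778166015), Mul(-103890974, Pow(429, Rational(1, 2)))) ≈ -5.5571e+9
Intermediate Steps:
Function('N')(t, M) = Add(Mul(-1, t), Mul(M, t)) (Function('N')(t, M) = Add(Mul(M, t), Mul(-1, t)) = Add(Mul(-1, t), Mul(M, t)))
Function('g')(C) = Add(16, Mul(-209, Pow(C, Rational(1, 2))), Mul(-16, C)) (Function('g')(C) = Add(Mul(-16, Add(-1, C)), Mul(-1, Mul(209, Pow(C, Rational(1, 2))))) = Add(Add(16, Mul(-16, C)), Mul(-209, Pow(C, Rational(1, 2)))) = Add(16, Mul(-209, Pow(C, Rational(1, 2))), Mul(-16, C)))
Mul(Add(Function('g')(429), Add(Mul(-213511, Pow(141585, -1)), Mul(-39600, Pow(37677, -1)))), Add(40973, 456113)) = Mul(Add(Add(16, Mul(-209, Pow(429, Rational(1, 2))), Mul(-16, 429)), Add(Mul(-213511, Pow(141585, -1)), Mul(-39600, Pow(37677, -1)))), Add(40973, 456113)) = Mul(Add(Add(16, Mul(-209, Pow(429, Rational(1, 2))), -6864), Add(Mul(-213511, Rational(1, 141585)), Mul(-39600, Rational(1, 37677)))), 497086) = Mul(Add(Add(-6848, Mul(-209, Pow(429, Rational(1, 2)))), Add(Rational(-213511, 141585), Rational(-13200, 12559))), 497086) = Mul(Add(Add(-6848, Mul(-209, Pow(429, Rational(1, 2)))), Rational(-4550406649, 1778166015)), 497086) = Mul(Add(Rational(-12181431277369, 1778166015), Mul(-209, Pow(429, Rational(1, 2)))), 497086) = Add(Rational(-6055218947942246734, 1778166015), Mul(-103890974, Pow(429, Rational(1, 2))))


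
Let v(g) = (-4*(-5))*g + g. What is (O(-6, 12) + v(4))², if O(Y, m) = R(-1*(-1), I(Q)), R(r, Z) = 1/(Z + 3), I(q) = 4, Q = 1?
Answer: 346921/49 ≈ 7080.0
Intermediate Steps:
v(g) = 21*g (v(g) = 20*g + g = 21*g)
R(r, Z) = 1/(3 + Z)
O(Y, m) = ⅐ (O(Y, m) = 1/(3 + 4) = 1/7 = ⅐)
(O(-6, 12) + v(4))² = (⅐ + 21*4)² = (⅐ + 84)² = (589/7)² = 346921/49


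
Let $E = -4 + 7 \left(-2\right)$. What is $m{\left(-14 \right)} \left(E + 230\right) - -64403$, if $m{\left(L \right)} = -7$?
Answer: $62919$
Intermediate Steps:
$E = -18$ ($E = -4 - 14 = -18$)
$m{\left(-14 \right)} \left(E + 230\right) - -64403 = - 7 \left(-18 + 230\right) - -64403 = \left(-7\right) 212 + 64403 = -1484 + 64403 = 62919$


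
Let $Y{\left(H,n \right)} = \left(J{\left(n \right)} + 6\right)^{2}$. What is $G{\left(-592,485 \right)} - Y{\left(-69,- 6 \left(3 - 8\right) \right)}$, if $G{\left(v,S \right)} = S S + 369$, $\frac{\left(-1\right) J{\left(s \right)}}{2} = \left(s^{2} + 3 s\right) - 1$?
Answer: $-3653190$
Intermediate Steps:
$J{\left(s \right)} = 2 - 6 s - 2 s^{2}$ ($J{\left(s \right)} = - 2 \left(\left(s^{2} + 3 s\right) - 1\right) = - 2 \left(-1 + s^{2} + 3 s\right) = 2 - 6 s - 2 s^{2}$)
$G{\left(v,S \right)} = 369 + S^{2}$ ($G{\left(v,S \right)} = S^{2} + 369 = 369 + S^{2}$)
$Y{\left(H,n \right)} = \left(8 - 6 n - 2 n^{2}\right)^{2}$ ($Y{\left(H,n \right)} = \left(\left(2 - 6 n - 2 n^{2}\right) + 6\right)^{2} = \left(8 - 6 n - 2 n^{2}\right)^{2}$)
$G{\left(-592,485 \right)} - Y{\left(-69,- 6 \left(3 - 8\right) \right)} = \left(369 + 485^{2}\right) - 4 \left(-4 + \left(- 6 \left(3 - 8\right)\right)^{2} + 3 \left(- 6 \left(3 - 8\right)\right)\right)^{2} = \left(369 + 235225\right) - 4 \left(-4 + \left(\left(-6\right) \left(-5\right)\right)^{2} + 3 \left(\left(-6\right) \left(-5\right)\right)\right)^{2} = 235594 - 4 \left(-4 + 30^{2} + 3 \cdot 30\right)^{2} = 235594 - 4 \left(-4 + 900 + 90\right)^{2} = 235594 - 4 \cdot 986^{2} = 235594 - 4 \cdot 972196 = 235594 - 3888784 = -3653190$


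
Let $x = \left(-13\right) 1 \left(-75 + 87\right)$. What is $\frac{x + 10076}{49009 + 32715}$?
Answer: $\frac{2480}{20431} \approx 0.12138$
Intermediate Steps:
$x = -156$ ($x = \left(-13\right) 12 = -156$)
$\frac{x + 10076}{49009 + 32715} = \frac{-156 + 10076}{49009 + 32715} = \frac{9920}{81724} = 9920 \cdot \frac{1}{81724} = \frac{2480}{20431}$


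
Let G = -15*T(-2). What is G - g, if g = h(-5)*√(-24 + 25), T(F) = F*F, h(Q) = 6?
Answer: -66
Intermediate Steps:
T(F) = F²
G = -60 (G = -15*(-2)² = -15*4 = -60)
g = 6 (g = 6*√(-24 + 25) = 6*√1 = 6*1 = 6)
G - g = -60 - 1*6 = -60 - 6 = -66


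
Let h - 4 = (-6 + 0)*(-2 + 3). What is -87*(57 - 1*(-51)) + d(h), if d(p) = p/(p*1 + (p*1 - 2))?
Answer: -28187/3 ≈ -9395.7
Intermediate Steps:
h = -2 (h = 4 + (-6 + 0)*(-2 + 3) = 4 - 6*1 = 4 - 6 = -2)
d(p) = p/(-2 + 2*p) (d(p) = p/(p + (p - 2)) = p/(p + (-2 + p)) = p/(-2 + 2*p))
-87*(57 - 1*(-51)) + d(h) = -87*(57 - 1*(-51)) + (½)*(-2)/(-1 - 2) = -87*(57 + 51) + (½)*(-2)/(-3) = -87*108 + (½)*(-2)*(-⅓) = -9396 + ⅓ = -28187/3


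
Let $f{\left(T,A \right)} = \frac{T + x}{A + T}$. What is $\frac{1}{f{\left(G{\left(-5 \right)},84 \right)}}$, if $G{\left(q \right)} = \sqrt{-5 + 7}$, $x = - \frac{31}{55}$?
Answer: $\frac{149270}{5089} + \frac{255805 \sqrt{2}}{5089} \approx 100.42$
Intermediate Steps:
$x = - \frac{31}{55}$ ($x = \left(-31\right) \frac{1}{55} = - \frac{31}{55} \approx -0.56364$)
$G{\left(q \right)} = \sqrt{2}$
$f{\left(T,A \right)} = \frac{- \frac{31}{55} + T}{A + T}$ ($f{\left(T,A \right)} = \frac{T - \frac{31}{55}}{A + T} = \frac{- \frac{31}{55} + T}{A + T}$)
$\frac{1}{f{\left(G{\left(-5 \right)},84 \right)}} = \frac{1}{\frac{1}{84 + \sqrt{2}} \left(- \frac{31}{55} + \sqrt{2}\right)} = \frac{84 + \sqrt{2}}{- \frac{31}{55} + \sqrt{2}}$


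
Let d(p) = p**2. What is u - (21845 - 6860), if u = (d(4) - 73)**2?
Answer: -11736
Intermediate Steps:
u = 3249 (u = (4**2 - 73)**2 = (16 - 73)**2 = (-57)**2 = 3249)
u - (21845 - 6860) = 3249 - (21845 - 6860) = 3249 - 1*14985 = 3249 - 14985 = -11736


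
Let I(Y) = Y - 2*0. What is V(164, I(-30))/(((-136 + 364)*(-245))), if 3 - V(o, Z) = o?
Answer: 23/7980 ≈ 0.0028822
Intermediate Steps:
I(Y) = Y (I(Y) = Y + 0 = Y)
V(o, Z) = 3 - o
V(164, I(-30))/(((-136 + 364)*(-245))) = (3 - 1*164)/(((-136 + 364)*(-245))) = (3 - 164)/((228*(-245))) = -161/(-55860) = -161*(-1/55860) = 23/7980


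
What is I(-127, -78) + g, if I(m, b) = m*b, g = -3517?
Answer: 6389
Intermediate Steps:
I(m, b) = b*m
I(-127, -78) + g = -78*(-127) - 3517 = 9906 - 3517 = 6389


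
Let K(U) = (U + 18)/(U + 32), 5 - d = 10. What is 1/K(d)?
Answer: 27/13 ≈ 2.0769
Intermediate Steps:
d = -5 (d = 5 - 1*10 = 5 - 10 = -5)
K(U) = (18 + U)/(32 + U)
1/K(d) = 1/((18 - 5)/(32 - 5)) = 1/(13/27) = 27/13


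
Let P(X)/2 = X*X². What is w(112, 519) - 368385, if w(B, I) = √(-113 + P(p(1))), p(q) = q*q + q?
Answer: -368385 + I*√97 ≈ -3.6839e+5 + 9.8489*I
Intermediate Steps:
p(q) = q + q² (p(q) = q² + q = q + q²)
P(X) = 2*X³ (P(X) = 2*(X*X²) = 2*X³)
w(B, I) = I*√97 (w(B, I) = √(-113 + 2*(1*(1 + 1))³) = √(-113 + 2*(1*2)³) = √(-113 + 2*2³) = √(-113 + 2*8) = √(-113 + 16) = √(-97) = I*√97)
w(112, 519) - 368385 = I*√97 - 368385 = -368385 + I*√97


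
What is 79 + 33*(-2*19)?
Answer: -1175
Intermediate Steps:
79 + 33*(-2*19) = 79 + 33*(-38) = 79 - 1254 = -1175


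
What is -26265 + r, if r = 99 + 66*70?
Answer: -21546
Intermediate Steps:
r = 4719 (r = 99 + 4620 = 4719)
-26265 + r = -26265 + 4719 = -21546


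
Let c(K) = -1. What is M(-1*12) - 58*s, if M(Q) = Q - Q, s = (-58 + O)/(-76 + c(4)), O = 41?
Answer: -986/77 ≈ -12.805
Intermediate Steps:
s = 17/77 (s = (-58 + 41)/(-76 - 1) = -17/(-77) = -17*(-1/77) = 17/77 ≈ 0.22078)
M(Q) = 0
M(-1*12) - 58*s = 0 - 58*17/77 = 0 - 986/77 = -986/77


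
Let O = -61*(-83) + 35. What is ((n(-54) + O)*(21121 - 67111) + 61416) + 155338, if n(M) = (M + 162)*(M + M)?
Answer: 302187094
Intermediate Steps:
n(M) = 2*M*(162 + M) (n(M) = (162 + M)*(2*M) = 2*M*(162 + M))
O = 5098 (O = 5063 + 35 = 5098)
((n(-54) + O)*(21121 - 67111) + 61416) + 155338 = ((2*(-54)*(162 - 54) + 5098)*(21121 - 67111) + 61416) + 155338 = ((2*(-54)*108 + 5098)*(-45990) + 61416) + 155338 = ((-11664 + 5098)*(-45990) + 61416) + 155338 = (-6566*(-45990) + 61416) + 155338 = (301970340 + 61416) + 155338 = 302031756 + 155338 = 302187094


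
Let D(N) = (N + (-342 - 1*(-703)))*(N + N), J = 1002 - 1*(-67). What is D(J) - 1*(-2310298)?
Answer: 5367638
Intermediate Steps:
J = 1069 (J = 1002 + 67 = 1069)
D(N) = 2*N*(361 + N) (D(N) = (N + (-342 + 703))*(2*N) = (N + 361)*(2*N) = (361 + N)*(2*N) = 2*N*(361 + N))
D(J) - 1*(-2310298) = 2*1069*(361 + 1069) - 1*(-2310298) = 2*1069*1430 + 2310298 = 3057340 + 2310298 = 5367638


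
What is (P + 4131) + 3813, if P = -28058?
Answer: -20114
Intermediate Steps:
(P + 4131) + 3813 = (-28058 + 4131) + 3813 = -23927 + 3813 = -20114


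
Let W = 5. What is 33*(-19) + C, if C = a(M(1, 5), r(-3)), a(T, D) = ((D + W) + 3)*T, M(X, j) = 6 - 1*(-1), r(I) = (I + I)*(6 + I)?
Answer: -697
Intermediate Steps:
r(I) = 2*I*(6 + I) (r(I) = (2*I)*(6 + I) = 2*I*(6 + I))
M(X, j) = 7 (M(X, j) = 6 + 1 = 7)
a(T, D) = T*(8 + D) (a(T, D) = ((D + 5) + 3)*T = ((5 + D) + 3)*T = (8 + D)*T = T*(8 + D))
C = -70 (C = 7*(8 + 2*(-3)*(6 - 3)) = 7*(8 + 2*(-3)*3) = 7*(8 - 18) = 7*(-10) = -70)
33*(-19) + C = 33*(-19) - 70 = -627 - 70 = -697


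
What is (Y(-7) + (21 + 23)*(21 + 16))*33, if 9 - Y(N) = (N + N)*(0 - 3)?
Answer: 52635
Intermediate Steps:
Y(N) = 9 + 6*N (Y(N) = 9 - (N + N)*(0 - 3) = 9 - 2*N*(-3) = 9 - (-6)*N = 9 + 6*N)
(Y(-7) + (21 + 23)*(21 + 16))*33 = ((9 + 6*(-7)) + (21 + 23)*(21 + 16))*33 = ((9 - 42) + 44*37)*33 = (-33 + 1628)*33 = 1595*33 = 52635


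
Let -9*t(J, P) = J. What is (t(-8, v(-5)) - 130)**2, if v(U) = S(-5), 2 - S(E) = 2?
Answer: 1350244/81 ≈ 16670.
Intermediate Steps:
S(E) = 0 (S(E) = 2 - 1*2 = 2 - 2 = 0)
v(U) = 0
t(J, P) = -J/9
(t(-8, v(-5)) - 130)**2 = (-1/9*(-8) - 130)**2 = (8/9 - 130)**2 = (-1162/9)**2 = 1350244/81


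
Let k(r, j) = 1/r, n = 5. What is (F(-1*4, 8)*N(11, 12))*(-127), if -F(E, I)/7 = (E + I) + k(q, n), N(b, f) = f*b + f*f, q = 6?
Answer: 1022350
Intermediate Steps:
N(b, f) = f² + b*f (N(b, f) = b*f + f² = f² + b*f)
F(E, I) = -7/6 - 7*E - 7*I (F(E, I) = -7*((E + I) + 1/6) = -7*((E + I) + ⅙) = -7*(⅙ + E + I) = -7/6 - 7*E - 7*I)
(F(-1*4, 8)*N(11, 12))*(-127) = ((-7/6 - (-7)*4 - 7*8)*(12*(11 + 12)))*(-127) = ((-7/6 - 7*(-4) - 56)*(12*23))*(-127) = ((-7/6 + 28 - 56)*276)*(-127) = -175/6*276*(-127) = -8050*(-127) = 1022350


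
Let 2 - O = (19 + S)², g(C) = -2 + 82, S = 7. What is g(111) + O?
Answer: -594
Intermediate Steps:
g(C) = 80
O = -674 (O = 2 - (19 + 7)² = 2 - 1*26² = 2 - 1*676 = 2 - 676 = -674)
g(111) + O = 80 - 674 = -594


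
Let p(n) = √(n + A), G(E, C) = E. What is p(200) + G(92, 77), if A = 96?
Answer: 92 + 2*√74 ≈ 109.20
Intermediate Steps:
p(n) = √(96 + n) (p(n) = √(n + 96) = √(96 + n))
p(200) + G(92, 77) = √(96 + 200) + 92 = √296 + 92 = 2*√74 + 92 = 92 + 2*√74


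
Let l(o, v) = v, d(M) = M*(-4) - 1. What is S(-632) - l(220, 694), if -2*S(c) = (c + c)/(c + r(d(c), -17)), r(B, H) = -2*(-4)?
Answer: -54211/78 ≈ -695.01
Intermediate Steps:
d(M) = -1 - 4*M (d(M) = -4*M - 1 = -1 - 4*M)
r(B, H) = 8
S(c) = -c/(8 + c) (S(c) = -(c + c)/(2*(c + 8)) = -2*c/(2*(8 + c)) = -c/(8 + c))
S(-632) - l(220, 694) = -1*(-632)/(8 - 632) - 1*694 = -1*(-632)/(-624) - 694 = -1*(-632)*(-1/624) - 694 = -79/78 - 694 = -54211/78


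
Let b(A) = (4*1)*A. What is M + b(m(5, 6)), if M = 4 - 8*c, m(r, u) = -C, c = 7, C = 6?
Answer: -76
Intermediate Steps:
m(r, u) = -6 (m(r, u) = -1*6 = -6)
b(A) = 4*A
M = -52 (M = 4 - 8*7 = 4 - 56 = -52)
M + b(m(5, 6)) = -52 + 4*(-6) = -52 - 24 = -76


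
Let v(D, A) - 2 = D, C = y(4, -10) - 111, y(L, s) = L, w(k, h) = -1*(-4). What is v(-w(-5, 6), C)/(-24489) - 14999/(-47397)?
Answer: 122468435/386901711 ≈ 0.31654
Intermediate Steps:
w(k, h) = 4
C = -107 (C = 4 - 111 = -107)
v(D, A) = 2 + D
v(-w(-5, 6), C)/(-24489) - 14999/(-47397) = (2 - 1*4)/(-24489) - 14999/(-47397) = (2 - 4)*(-1/24489) - 14999*(-1/47397) = -2*(-1/24489) + 14999/47397 = 2/24489 + 14999/47397 = 122468435/386901711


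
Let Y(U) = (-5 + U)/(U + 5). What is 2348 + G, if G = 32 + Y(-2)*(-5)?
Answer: 7175/3 ≈ 2391.7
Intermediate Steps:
Y(U) = (-5 + U)/(5 + U)
G = 131/3 (G = 32 + ((-5 - 2)/(5 - 2))*(-5) = 32 + (-7/3)*(-5) = 32 + ((1/3)*(-7))*(-5) = 32 - 7/3*(-5) = 32 + 35/3 = 131/3 ≈ 43.667)
2348 + G = 2348 + 131/3 = 7175/3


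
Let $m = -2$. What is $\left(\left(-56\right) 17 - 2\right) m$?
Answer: $1908$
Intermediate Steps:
$\left(\left(-56\right) 17 - 2\right) m = \left(\left(-56\right) 17 - 2\right) \left(-2\right) = \left(-952 - 2\right) \left(-2\right) = \left(-954\right) \left(-2\right) = 1908$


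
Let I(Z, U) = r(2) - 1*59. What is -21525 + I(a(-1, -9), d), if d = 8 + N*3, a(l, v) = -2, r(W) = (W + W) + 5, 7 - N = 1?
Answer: -21575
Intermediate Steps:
N = 6 (N = 7 - 1*1 = 7 - 1 = 6)
r(W) = 5 + 2*W (r(W) = 2*W + 5 = 5 + 2*W)
d = 26 (d = 8 + 6*3 = 8 + 18 = 26)
I(Z, U) = -50 (I(Z, U) = (5 + 2*2) - 1*59 = (5 + 4) - 59 = 9 - 59 = -50)
-21525 + I(a(-1, -9), d) = -21525 - 50 = -21575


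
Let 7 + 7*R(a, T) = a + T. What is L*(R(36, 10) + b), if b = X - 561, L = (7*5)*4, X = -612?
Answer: -163440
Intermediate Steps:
R(a, T) = -1 + T/7 + a/7 (R(a, T) = -1 + (a + T)/7 = -1 + (T + a)/7 = -1 + (T/7 + a/7) = -1 + T/7 + a/7)
L = 140 (L = 35*4 = 140)
b = -1173 (b = -612 - 561 = -1173)
L*(R(36, 10) + b) = 140*((-1 + (⅐)*10 + (⅐)*36) - 1173) = 140*((-1 + 10/7 + 36/7) - 1173) = 140*(39/7 - 1173) = 140*(-8172/7) = -163440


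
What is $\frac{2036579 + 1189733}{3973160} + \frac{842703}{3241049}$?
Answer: $\frac{1725603641596}{1609650780605} \approx 1.072$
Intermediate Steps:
$\frac{2036579 + 1189733}{3973160} + \frac{842703}{3241049} = 3226312 \cdot \frac{1}{3973160} + 842703 \cdot \frac{1}{3241049} = \frac{403289}{496645} + \frac{842703}{3241049} = \frac{1725603641596}{1609650780605}$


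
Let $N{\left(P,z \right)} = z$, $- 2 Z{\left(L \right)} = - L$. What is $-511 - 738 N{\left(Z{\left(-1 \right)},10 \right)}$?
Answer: $-7891$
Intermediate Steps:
$Z{\left(L \right)} = \frac{L}{2}$ ($Z{\left(L \right)} = - \frac{\left(-1\right) L}{2} = \frac{L}{2}$)
$-511 - 738 N{\left(Z{\left(-1 \right)},10 \right)} = -511 - 7380 = -7891$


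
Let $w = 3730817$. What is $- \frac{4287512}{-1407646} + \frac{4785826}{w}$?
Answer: $\frac{11366335741450}{2625834813391} \approx 4.3287$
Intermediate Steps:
$- \frac{4287512}{-1407646} + \frac{4785826}{w} = - \frac{4287512}{-1407646} + \frac{4785826}{3730817} = \left(-4287512\right) \left(- \frac{1}{1407646}\right) + 4785826 \cdot \frac{1}{3730817} = \frac{2143756}{703823} + \frac{4785826}{3730817} = \frac{11366335741450}{2625834813391}$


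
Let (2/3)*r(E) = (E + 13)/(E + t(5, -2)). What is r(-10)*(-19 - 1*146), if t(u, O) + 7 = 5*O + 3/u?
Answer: 225/8 ≈ 28.125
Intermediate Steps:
t(u, O) = -7 + 3/u + 5*O (t(u, O) = -7 + (5*O + 3/u) = -7 + (3/u + 5*O) = -7 + 3/u + 5*O)
r(E) = 3*(13 + E)/(2*(-82/5 + E)) (r(E) = 3*((E + 13)/(E + (-7 + 3/5 + 5*(-2))))/2 = 3*((13 + E)/(E + (-7 + 3*(⅕) - 10)))/2 = 3*((13 + E)/(E + (-7 + ⅗ - 10)))/2 = 3*((13 + E)/(E - 82/5))/2 = 3*((13 + E)/(-82/5 + E))/2 = 3*(13 + E)/(2*(-82/5 + E)))
r(-10)*(-19 - 1*146) = (15*(13 - 10)/(2*(-82 + 5*(-10))))*(-19 - 1*146) = ((15/2)*3/(-82 - 50))*(-19 - 146) = ((15/2)*3/(-132))*(-165) = ((15/2)*(-1/132)*3)*(-165) = -15/88*(-165) = 225/8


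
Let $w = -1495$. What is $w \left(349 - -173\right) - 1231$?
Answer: $-781621$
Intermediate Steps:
$w \left(349 - -173\right) - 1231 = - 1495 \left(349 - -173\right) - 1231 = - 1495 \left(349 + 173\right) - 1231 = \left(-1495\right) 522 - 1231 = -780390 - 1231 = -781621$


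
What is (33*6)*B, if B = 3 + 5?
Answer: 1584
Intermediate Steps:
B = 8
(33*6)*B = (33*6)*8 = 198*8 = 1584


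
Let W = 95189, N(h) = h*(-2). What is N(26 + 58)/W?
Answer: -168/95189 ≈ -0.0017649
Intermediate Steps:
N(h) = -2*h
N(26 + 58)/W = -2*(26 + 58)/95189 = -2*84*(1/95189) = -168*1/95189 = -168/95189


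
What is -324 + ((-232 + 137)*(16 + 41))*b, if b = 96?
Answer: -520164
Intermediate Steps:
-324 + ((-232 + 137)*(16 + 41))*b = -324 + ((-232 + 137)*(16 + 41))*96 = -324 - 95*57*96 = -324 - 5415*96 = -324 - 519840 = -520164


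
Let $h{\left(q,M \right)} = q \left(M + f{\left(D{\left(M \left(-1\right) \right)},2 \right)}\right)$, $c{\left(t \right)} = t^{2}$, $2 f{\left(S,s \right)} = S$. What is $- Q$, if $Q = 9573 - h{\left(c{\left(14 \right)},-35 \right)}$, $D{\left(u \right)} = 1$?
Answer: $-16335$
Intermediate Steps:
$f{\left(S,s \right)} = \frac{S}{2}$
$h{\left(q,M \right)} = q \left(\frac{1}{2} + M\right)$ ($h{\left(q,M \right)} = q \left(M + \frac{1}{2} \cdot 1\right) = q \left(M + \frac{1}{2}\right) = q \left(\frac{1}{2} + M\right)$)
$Q = 16335$ ($Q = 9573 - 14^{2} \left(\frac{1}{2} - 35\right) = 9573 - 196 \left(- \frac{69}{2}\right) = 9573 - -6762 = 9573 + 6762 = 16335$)
$- Q = \left(-1\right) 16335 = -16335$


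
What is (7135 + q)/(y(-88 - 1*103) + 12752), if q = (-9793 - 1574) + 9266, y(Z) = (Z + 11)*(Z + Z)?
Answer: 2517/40756 ≈ 0.061758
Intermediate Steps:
y(Z) = 2*Z*(11 + Z) (y(Z) = (11 + Z)*(2*Z) = 2*Z*(11 + Z))
q = -2101 (q = -11367 + 9266 = -2101)
(7135 + q)/(y(-88 - 1*103) + 12752) = (7135 - 2101)/(2*(-88 - 1*103)*(11 + (-88 - 1*103)) + 12752) = 5034/(2*(-88 - 103)*(11 + (-88 - 103)) + 12752) = 5034/(2*(-191)*(11 - 191) + 12752) = 5034/(2*(-191)*(-180) + 12752) = 5034/(68760 + 12752) = 5034/81512 = 5034*(1/81512) = 2517/40756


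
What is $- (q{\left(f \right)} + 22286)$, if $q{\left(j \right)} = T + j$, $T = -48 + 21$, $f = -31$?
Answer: $-22228$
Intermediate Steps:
$T = -27$
$q{\left(j \right)} = -27 + j$
$- (q{\left(f \right)} + 22286) = - (\left(-27 - 31\right) + 22286) = - (-58 + 22286) = \left(-1\right) 22228 = -22228$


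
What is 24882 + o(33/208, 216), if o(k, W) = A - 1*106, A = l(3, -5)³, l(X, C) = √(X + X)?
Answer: 24776 + 6*√6 ≈ 24791.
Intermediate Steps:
l(X, C) = √2*√X (l(X, C) = √(2*X) = √2*√X)
A = 6*√6 (A = (√2*√3)³ = (√6)³ = 6*√6 ≈ 14.697)
o(k, W) = -106 + 6*√6 (o(k, W) = 6*√6 - 1*106 = 6*√6 - 106 = -106 + 6*√6)
24882 + o(33/208, 216) = 24882 + (-106 + 6*√6) = 24776 + 6*√6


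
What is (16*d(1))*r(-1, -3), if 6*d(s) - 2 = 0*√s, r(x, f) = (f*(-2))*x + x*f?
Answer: -16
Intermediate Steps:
r(x, f) = -f*x (r(x, f) = (-2*f)*x + f*x = -2*f*x + f*x = -f*x)
d(s) = ⅓ (d(s) = ⅓ + (0*√s)/6 = ⅓ + (⅙)*0 = ⅓ + 0 = ⅓)
(16*d(1))*r(-1, -3) = (16*(⅓))*(-1*(-3)*(-1)) = (16/3)*(-3) = -16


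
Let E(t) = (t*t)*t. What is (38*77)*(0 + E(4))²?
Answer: 11984896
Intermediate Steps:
E(t) = t³ (E(t) = t²*t = t³)
(38*77)*(0 + E(4))² = (38*77)*(0 + 4³)² = 2926*(0 + 64)² = 2926*64² = 2926*4096 = 11984896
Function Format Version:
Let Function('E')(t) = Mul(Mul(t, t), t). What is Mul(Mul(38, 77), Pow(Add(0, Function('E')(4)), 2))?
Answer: 11984896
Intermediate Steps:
Function('E')(t) = Pow(t, 3) (Function('E')(t) = Mul(Pow(t, 2), t) = Pow(t, 3))
Mul(Mul(38, 77), Pow(Add(0, Function('E')(4)), 2)) = Mul(Mul(38, 77), Pow(Add(0, Pow(4, 3)), 2)) = Mul(2926, Pow(Add(0, 64), 2)) = Mul(2926, Pow(64, 2)) = Mul(2926, 4096) = 11984896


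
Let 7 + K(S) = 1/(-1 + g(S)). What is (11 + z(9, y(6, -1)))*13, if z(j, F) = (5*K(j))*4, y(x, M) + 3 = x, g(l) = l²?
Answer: -6695/4 ≈ -1673.8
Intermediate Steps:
y(x, M) = -3 + x
K(S) = -7 + 1/(-1 + S²)
z(j, F) = 20*(8 - 7*j²)/(-1 + j²) (z(j, F) = (5*((8 - 7*j²)/(-1 + j²)))*4 = (5*(8 - 7*j²)/(-1 + j²))*4 = 20*(8 - 7*j²)/(-1 + j²))
(11 + z(9, y(6, -1)))*13 = (11 + 20*(8 - 7*9²)/(-1 + 9²))*13 = (11 + 20*(8 - 7*81)/(-1 + 81))*13 = (11 + 20*(8 - 567)/80)*13 = (11 + 20*(1/80)*(-559))*13 = (11 - 559/4)*13 = -515/4*13 = -6695/4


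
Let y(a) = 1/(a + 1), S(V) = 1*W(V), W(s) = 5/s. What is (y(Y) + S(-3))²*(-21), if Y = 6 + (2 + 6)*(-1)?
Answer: -448/3 ≈ -149.33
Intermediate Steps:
Y = -2 (Y = 6 + 8*(-1) = 6 - 8 = -2)
S(V) = 5/V (S(V) = 1*(5/V) = 5/V)
y(a) = 1/(1 + a)
(y(Y) + S(-3))²*(-21) = (1/(1 - 2) + 5/(-3))²*(-21) = (1/(-1) + 5*(-⅓))²*(-21) = (-1 - 5/3)²*(-21) = (-8/3)²*(-21) = (64/9)*(-21) = -448/3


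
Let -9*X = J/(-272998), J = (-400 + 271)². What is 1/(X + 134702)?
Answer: 272998/36773378445 ≈ 7.4238e-6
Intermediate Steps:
J = 16641 (J = (-129)² = 16641)
X = 1849/272998 (X = -1849/(-272998) = -1849*(-1)/272998 = -⅑*(-16641/272998) = 1849/272998 ≈ 0.0067729)
1/(X + 134702) = 1/(1849/272998 + 134702) = 1/(36773378445/272998) = 272998/36773378445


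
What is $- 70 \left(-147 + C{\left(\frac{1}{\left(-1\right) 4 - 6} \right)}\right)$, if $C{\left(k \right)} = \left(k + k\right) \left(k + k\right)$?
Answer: $\frac{51436}{5} \approx 10287.0$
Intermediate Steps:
$C{\left(k \right)} = 4 k^{2}$ ($C{\left(k \right)} = 2 k 2 k = 4 k^{2}$)
$- 70 \left(-147 + C{\left(\frac{1}{\left(-1\right) 4 - 6} \right)}\right) = - 70 \left(-147 + 4 \left(\frac{1}{\left(-1\right) 4 - 6}\right)^{2}\right) = - 70 \left(-147 + 4 \left(\frac{1}{-4 - 6}\right)^{2}\right) = - 70 \left(-147 + 4 \left(\frac{1}{-10}\right)^{2}\right) = - 70 \left(-147 + 4 \left(- \frac{1}{10}\right)^{2}\right) = - 70 \left(-147 + 4 \cdot \frac{1}{100}\right) = - 70 \left(-147 + \frac{1}{25}\right) = \left(-70\right) \left(- \frac{3674}{25}\right) = \frac{51436}{5}$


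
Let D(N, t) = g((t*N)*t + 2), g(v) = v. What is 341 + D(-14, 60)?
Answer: -50057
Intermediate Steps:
D(N, t) = 2 + N*t² (D(N, t) = (t*N)*t + 2 = (N*t)*t + 2 = N*t² + 2 = 2 + N*t²)
341 + D(-14, 60) = 341 + (2 - 14*60²) = 341 + (2 - 14*3600) = 341 + (2 - 50400) = 341 - 50398 = -50057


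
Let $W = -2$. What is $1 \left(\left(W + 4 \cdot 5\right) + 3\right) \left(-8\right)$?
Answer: $-168$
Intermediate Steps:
$1 \left(\left(W + 4 \cdot 5\right) + 3\right) \left(-8\right) = 1 \left(\left(-2 + 4 \cdot 5\right) + 3\right) \left(-8\right) = 1 \left(\left(-2 + 20\right) + 3\right) \left(-8\right) = 1 \left(18 + 3\right) \left(-8\right) = 1 \cdot 21 \left(-8\right) = 21 \left(-8\right) = -168$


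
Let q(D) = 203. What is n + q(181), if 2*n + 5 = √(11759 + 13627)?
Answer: 401/2 + √25386/2 ≈ 280.17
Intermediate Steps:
n = -5/2 + √25386/2 (n = -5/2 + √(11759 + 13627)/2 = -5/2 + √25386/2 ≈ 77.165)
n + q(181) = (-5/2 + √25386/2) + 203 = 401/2 + √25386/2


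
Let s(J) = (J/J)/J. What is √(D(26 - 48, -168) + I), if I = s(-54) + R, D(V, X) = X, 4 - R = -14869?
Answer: √4764414/18 ≈ 121.26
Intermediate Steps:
R = 14873 (R = 4 - 1*(-14869) = 4 + 14869 = 14873)
s(J) = 1/J
I = 803141/54 (I = 1/(-54) + 14873 = -1/54 + 14873 = 803141/54 ≈ 14873.)
√(D(26 - 48, -168) + I) = √(-168 + 803141/54) = √(794069/54) = √4764414/18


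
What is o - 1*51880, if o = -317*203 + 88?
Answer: -116143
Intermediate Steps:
o = -64263 (o = -64351 + 88 = -64263)
o - 1*51880 = -64263 - 1*51880 = -64263 - 51880 = -116143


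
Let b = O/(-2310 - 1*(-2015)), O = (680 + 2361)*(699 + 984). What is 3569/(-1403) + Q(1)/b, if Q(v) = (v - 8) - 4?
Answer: -1660145452/652778019 ≈ -2.5432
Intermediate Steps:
Q(v) = -12 + v (Q(v) = (-8 + v) - 4 = -12 + v)
O = 5118003 (O = 3041*1683 = 5118003)
b = -5118003/295 (b = 5118003/(-2310 - 1*(-2015)) = 5118003/(-2310 + 2015) = 5118003/(-295) = 5118003*(-1/295) = -5118003/295 ≈ -17349.)
3569/(-1403) + Q(1)/b = 3569/(-1403) + (-12 + 1)/(-5118003/295) = 3569*(-1/1403) - 11*(-295/5118003) = -3569/1403 + 295/465273 = -1660145452/652778019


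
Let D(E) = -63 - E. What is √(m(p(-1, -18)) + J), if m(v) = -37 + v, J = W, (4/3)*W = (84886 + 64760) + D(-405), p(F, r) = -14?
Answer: 2*√28110 ≈ 335.32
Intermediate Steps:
W = 112491 (W = 3*((84886 + 64760) + (-63 - 1*(-405)))/4 = 3*(149646 + (-63 + 405))/4 = 3*(149646 + 342)/4 = (¾)*149988 = 112491)
J = 112491
√(m(p(-1, -18)) + J) = √((-37 - 14) + 112491) = √(-51 + 112491) = √112440 = 2*√28110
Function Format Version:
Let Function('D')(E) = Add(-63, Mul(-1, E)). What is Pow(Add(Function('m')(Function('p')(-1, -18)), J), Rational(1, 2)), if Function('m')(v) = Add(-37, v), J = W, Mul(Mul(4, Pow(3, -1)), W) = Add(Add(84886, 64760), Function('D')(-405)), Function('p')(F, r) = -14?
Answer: Mul(2, Pow(28110, Rational(1, 2))) ≈ 335.32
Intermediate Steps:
W = 112491 (W = Mul(Rational(3, 4), Add(Add(84886, 64760), Add(-63, Mul(-1, -405)))) = Mul(Rational(3, 4), Add(149646, Add(-63, 405))) = Mul(Rational(3, 4), Add(149646, 342)) = Mul(Rational(3, 4), 149988) = 112491)
J = 112491
Pow(Add(Function('m')(Function('p')(-1, -18)), J), Rational(1, 2)) = Pow(Add(Add(-37, -14), 112491), Rational(1, 2)) = Pow(Add(-51, 112491), Rational(1, 2)) = Pow(112440, Rational(1, 2)) = Mul(2, Pow(28110, Rational(1, 2)))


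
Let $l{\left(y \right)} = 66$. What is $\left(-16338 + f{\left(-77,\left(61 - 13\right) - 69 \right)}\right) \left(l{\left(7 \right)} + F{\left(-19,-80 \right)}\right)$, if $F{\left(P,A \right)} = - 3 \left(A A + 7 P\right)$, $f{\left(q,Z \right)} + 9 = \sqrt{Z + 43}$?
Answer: $306261045 - 18735 \sqrt{22} \approx 3.0617 \cdot 10^{8}$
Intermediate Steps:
$f{\left(q,Z \right)} = -9 + \sqrt{43 + Z}$ ($f{\left(q,Z \right)} = -9 + \sqrt{Z + 43} = -9 + \sqrt{43 + Z}$)
$F{\left(P,A \right)} = - 21 P - 3 A^{2}$ ($F{\left(P,A \right)} = - 3 \left(A^{2} + 7 P\right) = - 21 P - 3 A^{2}$)
$\left(-16338 + f{\left(-77,\left(61 - 13\right) - 69 \right)}\right) \left(l{\left(7 \right)} + F{\left(-19,-80 \right)}\right) = \left(-16338 - \left(9 - \sqrt{43 + \left(\left(61 - 13\right) - 69\right)}\right)\right) \left(66 - \left(-399 + 3 \left(-80\right)^{2}\right)\right) = \left(-16338 - \left(9 - \sqrt{43 + \left(48 - 69\right)}\right)\right) \left(66 + \left(399 - 19200\right)\right) = \left(-16338 - \left(9 - \sqrt{43 - 21}\right)\right) \left(66 + \left(399 - 19200\right)\right) = \left(-16338 - \left(9 - \sqrt{22}\right)\right) \left(66 - 18801\right) = \left(-16347 + \sqrt{22}\right) \left(-18735\right) = 306261045 - 18735 \sqrt{22}$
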